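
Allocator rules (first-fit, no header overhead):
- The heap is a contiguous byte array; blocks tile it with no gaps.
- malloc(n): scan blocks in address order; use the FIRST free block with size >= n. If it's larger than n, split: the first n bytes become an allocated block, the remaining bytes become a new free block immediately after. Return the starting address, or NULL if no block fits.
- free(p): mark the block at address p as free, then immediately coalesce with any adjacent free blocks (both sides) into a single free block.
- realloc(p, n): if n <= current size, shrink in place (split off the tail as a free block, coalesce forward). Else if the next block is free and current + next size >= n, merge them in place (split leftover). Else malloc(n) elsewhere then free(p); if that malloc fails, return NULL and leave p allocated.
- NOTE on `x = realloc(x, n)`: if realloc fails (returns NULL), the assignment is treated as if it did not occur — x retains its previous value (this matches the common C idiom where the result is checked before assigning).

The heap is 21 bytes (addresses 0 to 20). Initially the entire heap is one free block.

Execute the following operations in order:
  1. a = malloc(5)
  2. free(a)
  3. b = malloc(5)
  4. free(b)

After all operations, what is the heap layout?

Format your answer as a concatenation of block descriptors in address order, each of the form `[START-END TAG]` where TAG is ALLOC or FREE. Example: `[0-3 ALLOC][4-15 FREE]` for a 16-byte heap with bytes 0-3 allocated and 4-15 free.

Answer: [0-20 FREE]

Derivation:
Op 1: a = malloc(5) -> a = 0; heap: [0-4 ALLOC][5-20 FREE]
Op 2: free(a) -> (freed a); heap: [0-20 FREE]
Op 3: b = malloc(5) -> b = 0; heap: [0-4 ALLOC][5-20 FREE]
Op 4: free(b) -> (freed b); heap: [0-20 FREE]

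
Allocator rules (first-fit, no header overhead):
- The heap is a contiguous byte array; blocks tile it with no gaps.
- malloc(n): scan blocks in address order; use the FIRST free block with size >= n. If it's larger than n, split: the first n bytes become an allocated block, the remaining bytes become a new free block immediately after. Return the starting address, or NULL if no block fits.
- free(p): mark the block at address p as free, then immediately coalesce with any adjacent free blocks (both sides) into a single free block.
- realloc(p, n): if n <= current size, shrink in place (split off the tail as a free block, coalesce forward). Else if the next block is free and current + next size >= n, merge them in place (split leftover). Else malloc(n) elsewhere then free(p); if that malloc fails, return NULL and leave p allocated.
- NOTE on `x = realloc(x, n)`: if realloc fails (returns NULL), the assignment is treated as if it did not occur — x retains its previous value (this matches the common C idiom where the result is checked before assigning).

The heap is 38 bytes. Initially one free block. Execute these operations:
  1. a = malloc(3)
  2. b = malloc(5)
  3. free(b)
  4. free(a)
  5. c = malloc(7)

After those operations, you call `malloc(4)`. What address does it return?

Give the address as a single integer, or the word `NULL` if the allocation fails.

Answer: 7

Derivation:
Op 1: a = malloc(3) -> a = 0; heap: [0-2 ALLOC][3-37 FREE]
Op 2: b = malloc(5) -> b = 3; heap: [0-2 ALLOC][3-7 ALLOC][8-37 FREE]
Op 3: free(b) -> (freed b); heap: [0-2 ALLOC][3-37 FREE]
Op 4: free(a) -> (freed a); heap: [0-37 FREE]
Op 5: c = malloc(7) -> c = 0; heap: [0-6 ALLOC][7-37 FREE]
malloc(4): first-fit scan over [0-6 ALLOC][7-37 FREE] -> 7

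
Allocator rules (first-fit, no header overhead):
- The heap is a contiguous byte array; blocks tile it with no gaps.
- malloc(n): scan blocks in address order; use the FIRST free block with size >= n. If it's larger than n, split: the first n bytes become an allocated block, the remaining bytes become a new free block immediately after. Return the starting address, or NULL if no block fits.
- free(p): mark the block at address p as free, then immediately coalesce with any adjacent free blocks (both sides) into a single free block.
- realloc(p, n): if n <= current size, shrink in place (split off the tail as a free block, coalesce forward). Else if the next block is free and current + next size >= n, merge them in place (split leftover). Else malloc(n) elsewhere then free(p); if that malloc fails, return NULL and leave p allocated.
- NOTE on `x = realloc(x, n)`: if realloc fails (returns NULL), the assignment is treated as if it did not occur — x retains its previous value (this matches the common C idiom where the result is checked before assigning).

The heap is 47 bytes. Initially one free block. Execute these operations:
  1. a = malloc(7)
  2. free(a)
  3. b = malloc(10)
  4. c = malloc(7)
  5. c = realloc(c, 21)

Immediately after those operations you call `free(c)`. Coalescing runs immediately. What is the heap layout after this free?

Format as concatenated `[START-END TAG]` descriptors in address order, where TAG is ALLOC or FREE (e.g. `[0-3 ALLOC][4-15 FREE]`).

Answer: [0-9 ALLOC][10-46 FREE]

Derivation:
Op 1: a = malloc(7) -> a = 0; heap: [0-6 ALLOC][7-46 FREE]
Op 2: free(a) -> (freed a); heap: [0-46 FREE]
Op 3: b = malloc(10) -> b = 0; heap: [0-9 ALLOC][10-46 FREE]
Op 4: c = malloc(7) -> c = 10; heap: [0-9 ALLOC][10-16 ALLOC][17-46 FREE]
Op 5: c = realloc(c, 21) -> c = 10; heap: [0-9 ALLOC][10-30 ALLOC][31-46 FREE]
free(c): c = 10 -> block [10-30 ALLOC]; mark free, coalesce with adjacent free neighbors -> [0-9 ALLOC][10-46 FREE]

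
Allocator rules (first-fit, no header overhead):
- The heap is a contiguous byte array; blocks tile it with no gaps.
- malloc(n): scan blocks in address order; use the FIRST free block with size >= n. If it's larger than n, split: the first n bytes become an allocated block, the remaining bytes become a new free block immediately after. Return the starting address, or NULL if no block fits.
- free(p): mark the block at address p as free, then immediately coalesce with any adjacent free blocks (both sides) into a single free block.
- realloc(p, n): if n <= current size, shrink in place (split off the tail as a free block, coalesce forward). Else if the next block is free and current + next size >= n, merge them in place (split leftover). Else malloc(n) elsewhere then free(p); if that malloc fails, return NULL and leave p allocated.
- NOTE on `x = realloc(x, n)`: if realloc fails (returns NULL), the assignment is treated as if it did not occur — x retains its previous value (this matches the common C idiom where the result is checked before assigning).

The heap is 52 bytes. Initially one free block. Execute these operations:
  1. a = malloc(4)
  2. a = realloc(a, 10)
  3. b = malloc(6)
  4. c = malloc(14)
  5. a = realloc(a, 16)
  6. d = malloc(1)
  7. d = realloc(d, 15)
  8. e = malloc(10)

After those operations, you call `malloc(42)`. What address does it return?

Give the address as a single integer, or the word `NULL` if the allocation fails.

Answer: NULL

Derivation:
Op 1: a = malloc(4) -> a = 0; heap: [0-3 ALLOC][4-51 FREE]
Op 2: a = realloc(a, 10) -> a = 0; heap: [0-9 ALLOC][10-51 FREE]
Op 3: b = malloc(6) -> b = 10; heap: [0-9 ALLOC][10-15 ALLOC][16-51 FREE]
Op 4: c = malloc(14) -> c = 16; heap: [0-9 ALLOC][10-15 ALLOC][16-29 ALLOC][30-51 FREE]
Op 5: a = realloc(a, 16) -> a = 30; heap: [0-9 FREE][10-15 ALLOC][16-29 ALLOC][30-45 ALLOC][46-51 FREE]
Op 6: d = malloc(1) -> d = 0; heap: [0-0 ALLOC][1-9 FREE][10-15 ALLOC][16-29 ALLOC][30-45 ALLOC][46-51 FREE]
Op 7: d = realloc(d, 15) -> NULL (d unchanged); heap: [0-0 ALLOC][1-9 FREE][10-15 ALLOC][16-29 ALLOC][30-45 ALLOC][46-51 FREE]
Op 8: e = malloc(10) -> e = NULL; heap: [0-0 ALLOC][1-9 FREE][10-15 ALLOC][16-29 ALLOC][30-45 ALLOC][46-51 FREE]
malloc(42): first-fit scan over [0-0 ALLOC][1-9 FREE][10-15 ALLOC][16-29 ALLOC][30-45 ALLOC][46-51 FREE] -> NULL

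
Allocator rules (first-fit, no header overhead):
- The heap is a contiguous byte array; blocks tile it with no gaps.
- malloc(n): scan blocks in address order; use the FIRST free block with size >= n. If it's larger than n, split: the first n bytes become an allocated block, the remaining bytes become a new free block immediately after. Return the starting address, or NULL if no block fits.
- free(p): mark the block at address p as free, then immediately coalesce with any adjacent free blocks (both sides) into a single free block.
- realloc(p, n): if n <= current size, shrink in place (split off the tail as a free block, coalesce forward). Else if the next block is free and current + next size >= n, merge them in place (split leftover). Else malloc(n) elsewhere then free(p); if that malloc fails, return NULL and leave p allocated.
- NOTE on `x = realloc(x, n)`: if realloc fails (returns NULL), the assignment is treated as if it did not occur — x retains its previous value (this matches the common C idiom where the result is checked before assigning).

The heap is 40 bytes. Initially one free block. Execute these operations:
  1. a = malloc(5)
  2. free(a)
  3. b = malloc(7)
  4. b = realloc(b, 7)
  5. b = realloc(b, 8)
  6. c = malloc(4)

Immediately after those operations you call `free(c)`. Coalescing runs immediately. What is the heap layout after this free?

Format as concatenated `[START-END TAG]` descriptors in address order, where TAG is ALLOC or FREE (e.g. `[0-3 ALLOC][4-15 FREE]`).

Op 1: a = malloc(5) -> a = 0; heap: [0-4 ALLOC][5-39 FREE]
Op 2: free(a) -> (freed a); heap: [0-39 FREE]
Op 3: b = malloc(7) -> b = 0; heap: [0-6 ALLOC][7-39 FREE]
Op 4: b = realloc(b, 7) -> b = 0; heap: [0-6 ALLOC][7-39 FREE]
Op 5: b = realloc(b, 8) -> b = 0; heap: [0-7 ALLOC][8-39 FREE]
Op 6: c = malloc(4) -> c = 8; heap: [0-7 ALLOC][8-11 ALLOC][12-39 FREE]
free(c): c = 8 -> block [8-11 ALLOC]; mark free, coalesce with adjacent free neighbors -> [0-7 ALLOC][8-39 FREE]

Answer: [0-7 ALLOC][8-39 FREE]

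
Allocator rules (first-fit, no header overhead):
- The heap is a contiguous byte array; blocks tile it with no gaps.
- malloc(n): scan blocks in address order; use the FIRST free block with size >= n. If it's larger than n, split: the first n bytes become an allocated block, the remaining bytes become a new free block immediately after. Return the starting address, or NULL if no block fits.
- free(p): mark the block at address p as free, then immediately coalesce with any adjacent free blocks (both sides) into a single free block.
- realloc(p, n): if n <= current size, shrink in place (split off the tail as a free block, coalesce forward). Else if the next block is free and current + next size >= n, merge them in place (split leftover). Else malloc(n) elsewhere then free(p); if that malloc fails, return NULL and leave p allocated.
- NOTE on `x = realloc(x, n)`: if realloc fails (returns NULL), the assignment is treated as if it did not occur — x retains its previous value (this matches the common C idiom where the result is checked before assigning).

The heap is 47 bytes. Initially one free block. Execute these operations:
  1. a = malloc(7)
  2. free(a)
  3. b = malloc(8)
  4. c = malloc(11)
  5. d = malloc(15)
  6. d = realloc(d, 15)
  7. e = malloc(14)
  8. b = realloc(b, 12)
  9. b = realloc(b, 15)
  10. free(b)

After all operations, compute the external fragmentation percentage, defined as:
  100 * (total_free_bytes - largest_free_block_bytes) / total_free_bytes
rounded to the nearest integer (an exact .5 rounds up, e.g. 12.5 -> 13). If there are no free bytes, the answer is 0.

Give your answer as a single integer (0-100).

Op 1: a = malloc(7) -> a = 0; heap: [0-6 ALLOC][7-46 FREE]
Op 2: free(a) -> (freed a); heap: [0-46 FREE]
Op 3: b = malloc(8) -> b = 0; heap: [0-7 ALLOC][8-46 FREE]
Op 4: c = malloc(11) -> c = 8; heap: [0-7 ALLOC][8-18 ALLOC][19-46 FREE]
Op 5: d = malloc(15) -> d = 19; heap: [0-7 ALLOC][8-18 ALLOC][19-33 ALLOC][34-46 FREE]
Op 6: d = realloc(d, 15) -> d = 19; heap: [0-7 ALLOC][8-18 ALLOC][19-33 ALLOC][34-46 FREE]
Op 7: e = malloc(14) -> e = NULL; heap: [0-7 ALLOC][8-18 ALLOC][19-33 ALLOC][34-46 FREE]
Op 8: b = realloc(b, 12) -> b = 34; heap: [0-7 FREE][8-18 ALLOC][19-33 ALLOC][34-45 ALLOC][46-46 FREE]
Op 9: b = realloc(b, 15) -> NULL (b unchanged); heap: [0-7 FREE][8-18 ALLOC][19-33 ALLOC][34-45 ALLOC][46-46 FREE]
Op 10: free(b) -> (freed b); heap: [0-7 FREE][8-18 ALLOC][19-33 ALLOC][34-46 FREE]
Free blocks: [8 13] total_free=21 largest=13 -> 100*(21-13)/21 = 800/21 ≈ 38.095 -> rounds to 38

Answer: 38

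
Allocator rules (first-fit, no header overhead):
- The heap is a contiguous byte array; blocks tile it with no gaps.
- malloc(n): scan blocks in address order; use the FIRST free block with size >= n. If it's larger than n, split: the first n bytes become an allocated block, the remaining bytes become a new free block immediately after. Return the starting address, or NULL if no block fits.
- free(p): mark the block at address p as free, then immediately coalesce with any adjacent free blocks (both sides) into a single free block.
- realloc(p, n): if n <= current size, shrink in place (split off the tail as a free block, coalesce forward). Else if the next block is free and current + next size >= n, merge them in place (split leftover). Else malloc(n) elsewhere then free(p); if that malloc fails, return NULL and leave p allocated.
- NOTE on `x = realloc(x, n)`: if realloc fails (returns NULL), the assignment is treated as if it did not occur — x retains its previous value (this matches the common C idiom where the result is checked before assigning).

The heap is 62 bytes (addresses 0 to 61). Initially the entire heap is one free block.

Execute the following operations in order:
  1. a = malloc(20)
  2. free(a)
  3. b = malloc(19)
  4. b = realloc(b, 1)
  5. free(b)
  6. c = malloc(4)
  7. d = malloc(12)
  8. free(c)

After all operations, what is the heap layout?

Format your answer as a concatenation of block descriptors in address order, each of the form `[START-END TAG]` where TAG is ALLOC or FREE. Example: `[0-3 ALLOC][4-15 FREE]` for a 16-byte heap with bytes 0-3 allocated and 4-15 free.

Answer: [0-3 FREE][4-15 ALLOC][16-61 FREE]

Derivation:
Op 1: a = malloc(20) -> a = 0; heap: [0-19 ALLOC][20-61 FREE]
Op 2: free(a) -> (freed a); heap: [0-61 FREE]
Op 3: b = malloc(19) -> b = 0; heap: [0-18 ALLOC][19-61 FREE]
Op 4: b = realloc(b, 1) -> b = 0; heap: [0-0 ALLOC][1-61 FREE]
Op 5: free(b) -> (freed b); heap: [0-61 FREE]
Op 6: c = malloc(4) -> c = 0; heap: [0-3 ALLOC][4-61 FREE]
Op 7: d = malloc(12) -> d = 4; heap: [0-3 ALLOC][4-15 ALLOC][16-61 FREE]
Op 8: free(c) -> (freed c); heap: [0-3 FREE][4-15 ALLOC][16-61 FREE]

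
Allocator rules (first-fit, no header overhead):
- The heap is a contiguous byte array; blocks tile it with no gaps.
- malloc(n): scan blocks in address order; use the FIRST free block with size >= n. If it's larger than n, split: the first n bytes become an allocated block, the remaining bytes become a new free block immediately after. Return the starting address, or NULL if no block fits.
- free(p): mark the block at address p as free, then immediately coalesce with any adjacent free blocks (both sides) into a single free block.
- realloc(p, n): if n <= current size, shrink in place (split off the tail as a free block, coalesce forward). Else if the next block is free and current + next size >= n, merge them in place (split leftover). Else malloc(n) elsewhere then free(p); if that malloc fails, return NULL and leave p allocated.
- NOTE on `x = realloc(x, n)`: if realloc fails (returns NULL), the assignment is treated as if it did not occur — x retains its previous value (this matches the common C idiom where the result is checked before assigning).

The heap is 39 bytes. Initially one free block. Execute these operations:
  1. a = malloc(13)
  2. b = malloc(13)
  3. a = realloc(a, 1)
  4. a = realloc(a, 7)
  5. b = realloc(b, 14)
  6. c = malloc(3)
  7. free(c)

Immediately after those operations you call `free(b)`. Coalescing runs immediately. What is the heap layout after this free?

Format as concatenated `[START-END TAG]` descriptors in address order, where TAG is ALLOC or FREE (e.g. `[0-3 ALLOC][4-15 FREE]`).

Answer: [0-6 ALLOC][7-38 FREE]

Derivation:
Op 1: a = malloc(13) -> a = 0; heap: [0-12 ALLOC][13-38 FREE]
Op 2: b = malloc(13) -> b = 13; heap: [0-12 ALLOC][13-25 ALLOC][26-38 FREE]
Op 3: a = realloc(a, 1) -> a = 0; heap: [0-0 ALLOC][1-12 FREE][13-25 ALLOC][26-38 FREE]
Op 4: a = realloc(a, 7) -> a = 0; heap: [0-6 ALLOC][7-12 FREE][13-25 ALLOC][26-38 FREE]
Op 5: b = realloc(b, 14) -> b = 13; heap: [0-6 ALLOC][7-12 FREE][13-26 ALLOC][27-38 FREE]
Op 6: c = malloc(3) -> c = 7; heap: [0-6 ALLOC][7-9 ALLOC][10-12 FREE][13-26 ALLOC][27-38 FREE]
Op 7: free(c) -> (freed c); heap: [0-6 ALLOC][7-12 FREE][13-26 ALLOC][27-38 FREE]
free(b): b = 13 -> block [13-26 ALLOC]; mark free, coalesce with adjacent free neighbors -> [0-6 ALLOC][7-38 FREE]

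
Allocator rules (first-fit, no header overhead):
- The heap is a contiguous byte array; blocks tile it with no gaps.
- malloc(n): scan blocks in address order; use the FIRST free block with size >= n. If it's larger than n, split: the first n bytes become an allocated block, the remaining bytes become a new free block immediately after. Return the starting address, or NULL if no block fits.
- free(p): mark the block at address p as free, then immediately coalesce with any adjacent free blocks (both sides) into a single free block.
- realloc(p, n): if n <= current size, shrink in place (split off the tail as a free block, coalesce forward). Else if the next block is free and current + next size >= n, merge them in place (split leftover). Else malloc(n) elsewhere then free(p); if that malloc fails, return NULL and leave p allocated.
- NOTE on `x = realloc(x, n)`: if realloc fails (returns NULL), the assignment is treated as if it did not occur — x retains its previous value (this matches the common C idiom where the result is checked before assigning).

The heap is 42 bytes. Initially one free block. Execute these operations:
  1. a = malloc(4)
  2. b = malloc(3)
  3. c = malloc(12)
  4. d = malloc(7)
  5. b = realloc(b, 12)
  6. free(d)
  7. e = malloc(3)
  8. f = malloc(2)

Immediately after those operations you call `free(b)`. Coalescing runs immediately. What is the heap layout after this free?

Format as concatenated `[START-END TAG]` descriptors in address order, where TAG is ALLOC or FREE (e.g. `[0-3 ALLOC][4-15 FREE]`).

Op 1: a = malloc(4) -> a = 0; heap: [0-3 ALLOC][4-41 FREE]
Op 2: b = malloc(3) -> b = 4; heap: [0-3 ALLOC][4-6 ALLOC][7-41 FREE]
Op 3: c = malloc(12) -> c = 7; heap: [0-3 ALLOC][4-6 ALLOC][7-18 ALLOC][19-41 FREE]
Op 4: d = malloc(7) -> d = 19; heap: [0-3 ALLOC][4-6 ALLOC][7-18 ALLOC][19-25 ALLOC][26-41 FREE]
Op 5: b = realloc(b, 12) -> b = 26; heap: [0-3 ALLOC][4-6 FREE][7-18 ALLOC][19-25 ALLOC][26-37 ALLOC][38-41 FREE]
Op 6: free(d) -> (freed d); heap: [0-3 ALLOC][4-6 FREE][7-18 ALLOC][19-25 FREE][26-37 ALLOC][38-41 FREE]
Op 7: e = malloc(3) -> e = 4; heap: [0-3 ALLOC][4-6 ALLOC][7-18 ALLOC][19-25 FREE][26-37 ALLOC][38-41 FREE]
Op 8: f = malloc(2) -> f = 19; heap: [0-3 ALLOC][4-6 ALLOC][7-18 ALLOC][19-20 ALLOC][21-25 FREE][26-37 ALLOC][38-41 FREE]
free(b): b = 26 -> block [26-37 ALLOC]; mark free, coalesce with adjacent free neighbors -> [0-3 ALLOC][4-6 ALLOC][7-18 ALLOC][19-20 ALLOC][21-41 FREE]

Answer: [0-3 ALLOC][4-6 ALLOC][7-18 ALLOC][19-20 ALLOC][21-41 FREE]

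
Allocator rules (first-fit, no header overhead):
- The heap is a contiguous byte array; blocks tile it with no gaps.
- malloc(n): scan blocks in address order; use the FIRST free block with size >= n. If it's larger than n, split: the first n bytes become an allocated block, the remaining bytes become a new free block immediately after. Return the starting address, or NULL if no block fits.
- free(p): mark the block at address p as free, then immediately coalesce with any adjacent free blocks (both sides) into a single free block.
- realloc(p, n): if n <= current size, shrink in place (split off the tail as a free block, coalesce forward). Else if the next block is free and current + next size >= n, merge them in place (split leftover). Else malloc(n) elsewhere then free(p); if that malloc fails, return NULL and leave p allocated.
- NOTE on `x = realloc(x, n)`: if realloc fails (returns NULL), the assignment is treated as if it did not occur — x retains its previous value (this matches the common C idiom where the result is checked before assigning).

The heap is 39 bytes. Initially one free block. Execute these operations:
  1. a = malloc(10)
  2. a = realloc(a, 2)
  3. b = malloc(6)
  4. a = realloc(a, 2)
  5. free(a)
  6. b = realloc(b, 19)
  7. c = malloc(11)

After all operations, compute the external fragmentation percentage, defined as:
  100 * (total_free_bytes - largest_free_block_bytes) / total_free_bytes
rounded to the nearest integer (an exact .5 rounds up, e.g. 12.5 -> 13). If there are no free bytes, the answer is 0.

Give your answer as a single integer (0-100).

Op 1: a = malloc(10) -> a = 0; heap: [0-9 ALLOC][10-38 FREE]
Op 2: a = realloc(a, 2) -> a = 0; heap: [0-1 ALLOC][2-38 FREE]
Op 3: b = malloc(6) -> b = 2; heap: [0-1 ALLOC][2-7 ALLOC][8-38 FREE]
Op 4: a = realloc(a, 2) -> a = 0; heap: [0-1 ALLOC][2-7 ALLOC][8-38 FREE]
Op 5: free(a) -> (freed a); heap: [0-1 FREE][2-7 ALLOC][8-38 FREE]
Op 6: b = realloc(b, 19) -> b = 2; heap: [0-1 FREE][2-20 ALLOC][21-38 FREE]
Op 7: c = malloc(11) -> c = 21; heap: [0-1 FREE][2-20 ALLOC][21-31 ALLOC][32-38 FREE]
Free blocks: [2 7] total_free=9 largest=7 -> 100*(9-7)/9 = 200/9 ≈ 22.222 -> rounds to 22

Answer: 22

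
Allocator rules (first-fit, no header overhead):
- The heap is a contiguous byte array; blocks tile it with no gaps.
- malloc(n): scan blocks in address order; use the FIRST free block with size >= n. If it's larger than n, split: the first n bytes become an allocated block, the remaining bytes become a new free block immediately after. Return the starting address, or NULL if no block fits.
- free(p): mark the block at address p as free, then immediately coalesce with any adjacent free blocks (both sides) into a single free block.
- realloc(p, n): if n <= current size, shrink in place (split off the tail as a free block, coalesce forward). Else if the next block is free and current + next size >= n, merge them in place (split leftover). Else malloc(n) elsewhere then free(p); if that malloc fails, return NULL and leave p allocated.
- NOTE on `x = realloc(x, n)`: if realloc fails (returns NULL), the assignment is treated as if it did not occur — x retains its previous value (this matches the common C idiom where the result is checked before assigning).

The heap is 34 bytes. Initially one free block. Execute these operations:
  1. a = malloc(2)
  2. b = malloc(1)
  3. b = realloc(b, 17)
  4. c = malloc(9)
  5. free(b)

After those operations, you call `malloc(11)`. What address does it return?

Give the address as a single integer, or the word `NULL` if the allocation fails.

Op 1: a = malloc(2) -> a = 0; heap: [0-1 ALLOC][2-33 FREE]
Op 2: b = malloc(1) -> b = 2; heap: [0-1 ALLOC][2-2 ALLOC][3-33 FREE]
Op 3: b = realloc(b, 17) -> b = 2; heap: [0-1 ALLOC][2-18 ALLOC][19-33 FREE]
Op 4: c = malloc(9) -> c = 19; heap: [0-1 ALLOC][2-18 ALLOC][19-27 ALLOC][28-33 FREE]
Op 5: free(b) -> (freed b); heap: [0-1 ALLOC][2-18 FREE][19-27 ALLOC][28-33 FREE]
malloc(11): first-fit scan over [0-1 ALLOC][2-18 FREE][19-27 ALLOC][28-33 FREE] -> 2

Answer: 2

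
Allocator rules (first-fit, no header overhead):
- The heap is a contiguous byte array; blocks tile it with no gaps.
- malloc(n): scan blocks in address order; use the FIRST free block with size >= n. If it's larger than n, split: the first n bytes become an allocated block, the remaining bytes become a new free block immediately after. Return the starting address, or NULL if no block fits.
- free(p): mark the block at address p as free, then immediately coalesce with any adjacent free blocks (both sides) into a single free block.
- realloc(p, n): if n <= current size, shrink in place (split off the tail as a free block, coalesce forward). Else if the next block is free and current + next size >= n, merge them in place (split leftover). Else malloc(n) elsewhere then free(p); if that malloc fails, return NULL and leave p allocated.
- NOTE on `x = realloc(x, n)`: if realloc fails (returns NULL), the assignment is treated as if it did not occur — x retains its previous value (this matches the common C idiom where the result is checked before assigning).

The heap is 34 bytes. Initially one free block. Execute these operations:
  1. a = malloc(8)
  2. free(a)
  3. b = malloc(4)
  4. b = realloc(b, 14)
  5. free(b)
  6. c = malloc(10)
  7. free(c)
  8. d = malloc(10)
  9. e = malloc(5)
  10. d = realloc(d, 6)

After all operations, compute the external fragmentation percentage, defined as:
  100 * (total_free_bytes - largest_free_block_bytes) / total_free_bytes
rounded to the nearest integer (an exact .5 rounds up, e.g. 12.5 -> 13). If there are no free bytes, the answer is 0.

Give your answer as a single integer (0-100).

Answer: 17

Derivation:
Op 1: a = malloc(8) -> a = 0; heap: [0-7 ALLOC][8-33 FREE]
Op 2: free(a) -> (freed a); heap: [0-33 FREE]
Op 3: b = malloc(4) -> b = 0; heap: [0-3 ALLOC][4-33 FREE]
Op 4: b = realloc(b, 14) -> b = 0; heap: [0-13 ALLOC][14-33 FREE]
Op 5: free(b) -> (freed b); heap: [0-33 FREE]
Op 6: c = malloc(10) -> c = 0; heap: [0-9 ALLOC][10-33 FREE]
Op 7: free(c) -> (freed c); heap: [0-33 FREE]
Op 8: d = malloc(10) -> d = 0; heap: [0-9 ALLOC][10-33 FREE]
Op 9: e = malloc(5) -> e = 10; heap: [0-9 ALLOC][10-14 ALLOC][15-33 FREE]
Op 10: d = realloc(d, 6) -> d = 0; heap: [0-5 ALLOC][6-9 FREE][10-14 ALLOC][15-33 FREE]
Free blocks: [4 19] total_free=23 largest=19 -> 100*(23-19)/23 = 400/23 ≈ 17.391 -> rounds to 17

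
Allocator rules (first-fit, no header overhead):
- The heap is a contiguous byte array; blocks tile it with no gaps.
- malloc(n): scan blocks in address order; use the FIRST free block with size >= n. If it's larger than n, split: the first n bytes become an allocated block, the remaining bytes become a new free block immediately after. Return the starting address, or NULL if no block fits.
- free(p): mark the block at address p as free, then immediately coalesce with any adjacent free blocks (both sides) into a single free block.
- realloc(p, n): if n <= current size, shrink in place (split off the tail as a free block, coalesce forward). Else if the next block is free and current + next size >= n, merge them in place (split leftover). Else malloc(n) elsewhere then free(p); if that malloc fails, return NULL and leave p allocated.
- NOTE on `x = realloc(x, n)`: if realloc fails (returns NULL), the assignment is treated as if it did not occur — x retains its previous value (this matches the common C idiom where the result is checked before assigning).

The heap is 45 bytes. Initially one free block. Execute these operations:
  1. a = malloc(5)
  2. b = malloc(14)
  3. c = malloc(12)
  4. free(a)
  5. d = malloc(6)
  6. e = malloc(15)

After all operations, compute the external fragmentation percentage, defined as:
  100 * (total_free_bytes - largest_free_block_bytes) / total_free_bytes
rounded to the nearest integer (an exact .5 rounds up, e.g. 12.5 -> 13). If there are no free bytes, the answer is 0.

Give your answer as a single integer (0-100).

Answer: 38

Derivation:
Op 1: a = malloc(5) -> a = 0; heap: [0-4 ALLOC][5-44 FREE]
Op 2: b = malloc(14) -> b = 5; heap: [0-4 ALLOC][5-18 ALLOC][19-44 FREE]
Op 3: c = malloc(12) -> c = 19; heap: [0-4 ALLOC][5-18 ALLOC][19-30 ALLOC][31-44 FREE]
Op 4: free(a) -> (freed a); heap: [0-4 FREE][5-18 ALLOC][19-30 ALLOC][31-44 FREE]
Op 5: d = malloc(6) -> d = 31; heap: [0-4 FREE][5-18 ALLOC][19-30 ALLOC][31-36 ALLOC][37-44 FREE]
Op 6: e = malloc(15) -> e = NULL; heap: [0-4 FREE][5-18 ALLOC][19-30 ALLOC][31-36 ALLOC][37-44 FREE]
Free blocks: [5 8] total_free=13 largest=8 -> 100*(13-8)/13 = 500/13 ≈ 38.462 -> rounds to 38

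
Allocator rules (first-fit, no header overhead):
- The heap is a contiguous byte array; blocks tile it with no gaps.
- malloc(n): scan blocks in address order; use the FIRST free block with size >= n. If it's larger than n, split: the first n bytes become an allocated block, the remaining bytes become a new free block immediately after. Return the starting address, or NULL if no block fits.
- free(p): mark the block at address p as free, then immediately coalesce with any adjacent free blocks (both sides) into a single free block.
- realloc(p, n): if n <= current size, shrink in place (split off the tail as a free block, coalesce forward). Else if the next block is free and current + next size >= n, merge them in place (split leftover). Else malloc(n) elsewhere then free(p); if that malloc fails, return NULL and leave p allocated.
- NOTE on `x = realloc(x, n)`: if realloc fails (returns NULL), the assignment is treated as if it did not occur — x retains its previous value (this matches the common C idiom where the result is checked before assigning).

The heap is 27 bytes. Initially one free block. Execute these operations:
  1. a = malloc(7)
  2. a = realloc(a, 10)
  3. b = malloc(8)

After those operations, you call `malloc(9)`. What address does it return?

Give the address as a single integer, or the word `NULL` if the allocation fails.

Op 1: a = malloc(7) -> a = 0; heap: [0-6 ALLOC][7-26 FREE]
Op 2: a = realloc(a, 10) -> a = 0; heap: [0-9 ALLOC][10-26 FREE]
Op 3: b = malloc(8) -> b = 10; heap: [0-9 ALLOC][10-17 ALLOC][18-26 FREE]
malloc(9): first-fit scan over [0-9 ALLOC][10-17 ALLOC][18-26 FREE] -> 18

Answer: 18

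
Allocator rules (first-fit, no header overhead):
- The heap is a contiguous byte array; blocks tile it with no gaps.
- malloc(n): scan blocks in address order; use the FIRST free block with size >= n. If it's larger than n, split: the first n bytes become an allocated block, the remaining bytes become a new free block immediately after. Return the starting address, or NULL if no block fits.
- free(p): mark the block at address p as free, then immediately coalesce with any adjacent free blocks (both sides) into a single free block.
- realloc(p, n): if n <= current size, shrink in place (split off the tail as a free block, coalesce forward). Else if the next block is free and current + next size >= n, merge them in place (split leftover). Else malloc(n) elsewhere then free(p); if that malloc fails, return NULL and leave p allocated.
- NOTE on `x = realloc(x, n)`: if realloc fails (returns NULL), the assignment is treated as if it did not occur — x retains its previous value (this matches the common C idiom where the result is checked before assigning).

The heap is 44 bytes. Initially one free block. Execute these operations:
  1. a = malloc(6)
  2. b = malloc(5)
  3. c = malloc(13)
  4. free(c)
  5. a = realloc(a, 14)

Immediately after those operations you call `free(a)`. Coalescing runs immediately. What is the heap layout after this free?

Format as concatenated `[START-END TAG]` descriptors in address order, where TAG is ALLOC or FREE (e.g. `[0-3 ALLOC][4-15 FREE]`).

Op 1: a = malloc(6) -> a = 0; heap: [0-5 ALLOC][6-43 FREE]
Op 2: b = malloc(5) -> b = 6; heap: [0-5 ALLOC][6-10 ALLOC][11-43 FREE]
Op 3: c = malloc(13) -> c = 11; heap: [0-5 ALLOC][6-10 ALLOC][11-23 ALLOC][24-43 FREE]
Op 4: free(c) -> (freed c); heap: [0-5 ALLOC][6-10 ALLOC][11-43 FREE]
Op 5: a = realloc(a, 14) -> a = 11; heap: [0-5 FREE][6-10 ALLOC][11-24 ALLOC][25-43 FREE]
free(a): a = 11 -> block [11-24 ALLOC]; mark free, coalesce with adjacent free neighbors -> [0-5 FREE][6-10 ALLOC][11-43 FREE]

Answer: [0-5 FREE][6-10 ALLOC][11-43 FREE]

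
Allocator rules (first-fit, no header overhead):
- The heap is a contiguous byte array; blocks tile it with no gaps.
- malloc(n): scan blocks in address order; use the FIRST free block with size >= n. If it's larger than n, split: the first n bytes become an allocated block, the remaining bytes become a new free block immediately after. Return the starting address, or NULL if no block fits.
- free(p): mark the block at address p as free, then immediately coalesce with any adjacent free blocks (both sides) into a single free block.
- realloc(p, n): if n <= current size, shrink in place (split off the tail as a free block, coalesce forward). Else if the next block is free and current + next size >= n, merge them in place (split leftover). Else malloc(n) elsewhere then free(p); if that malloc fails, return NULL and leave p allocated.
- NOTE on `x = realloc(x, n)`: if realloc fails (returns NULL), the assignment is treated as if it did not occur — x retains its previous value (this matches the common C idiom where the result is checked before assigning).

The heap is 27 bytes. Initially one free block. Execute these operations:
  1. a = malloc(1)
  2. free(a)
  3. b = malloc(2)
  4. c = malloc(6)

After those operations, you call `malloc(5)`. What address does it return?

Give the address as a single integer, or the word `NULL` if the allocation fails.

Answer: 8

Derivation:
Op 1: a = malloc(1) -> a = 0; heap: [0-0 ALLOC][1-26 FREE]
Op 2: free(a) -> (freed a); heap: [0-26 FREE]
Op 3: b = malloc(2) -> b = 0; heap: [0-1 ALLOC][2-26 FREE]
Op 4: c = malloc(6) -> c = 2; heap: [0-1 ALLOC][2-7 ALLOC][8-26 FREE]
malloc(5): first-fit scan over [0-1 ALLOC][2-7 ALLOC][8-26 FREE] -> 8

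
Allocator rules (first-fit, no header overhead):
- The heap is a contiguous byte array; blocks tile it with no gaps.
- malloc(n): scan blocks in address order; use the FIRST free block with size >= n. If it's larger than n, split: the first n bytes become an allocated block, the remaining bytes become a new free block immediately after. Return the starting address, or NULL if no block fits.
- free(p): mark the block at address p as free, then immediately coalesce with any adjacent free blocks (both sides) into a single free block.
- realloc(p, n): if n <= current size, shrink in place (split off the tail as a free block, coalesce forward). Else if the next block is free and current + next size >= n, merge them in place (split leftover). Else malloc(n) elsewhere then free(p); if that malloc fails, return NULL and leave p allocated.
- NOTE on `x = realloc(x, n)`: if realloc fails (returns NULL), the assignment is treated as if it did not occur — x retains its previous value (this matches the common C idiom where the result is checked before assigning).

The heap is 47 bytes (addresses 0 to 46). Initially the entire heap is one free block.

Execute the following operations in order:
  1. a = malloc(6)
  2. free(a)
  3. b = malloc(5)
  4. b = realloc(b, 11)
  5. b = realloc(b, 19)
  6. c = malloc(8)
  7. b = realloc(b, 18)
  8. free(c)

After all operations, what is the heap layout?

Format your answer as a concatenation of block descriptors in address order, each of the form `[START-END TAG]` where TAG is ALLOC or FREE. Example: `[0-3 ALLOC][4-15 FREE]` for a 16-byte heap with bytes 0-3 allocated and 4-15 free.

Op 1: a = malloc(6) -> a = 0; heap: [0-5 ALLOC][6-46 FREE]
Op 2: free(a) -> (freed a); heap: [0-46 FREE]
Op 3: b = malloc(5) -> b = 0; heap: [0-4 ALLOC][5-46 FREE]
Op 4: b = realloc(b, 11) -> b = 0; heap: [0-10 ALLOC][11-46 FREE]
Op 5: b = realloc(b, 19) -> b = 0; heap: [0-18 ALLOC][19-46 FREE]
Op 6: c = malloc(8) -> c = 19; heap: [0-18 ALLOC][19-26 ALLOC][27-46 FREE]
Op 7: b = realloc(b, 18) -> b = 0; heap: [0-17 ALLOC][18-18 FREE][19-26 ALLOC][27-46 FREE]
Op 8: free(c) -> (freed c); heap: [0-17 ALLOC][18-46 FREE]

Answer: [0-17 ALLOC][18-46 FREE]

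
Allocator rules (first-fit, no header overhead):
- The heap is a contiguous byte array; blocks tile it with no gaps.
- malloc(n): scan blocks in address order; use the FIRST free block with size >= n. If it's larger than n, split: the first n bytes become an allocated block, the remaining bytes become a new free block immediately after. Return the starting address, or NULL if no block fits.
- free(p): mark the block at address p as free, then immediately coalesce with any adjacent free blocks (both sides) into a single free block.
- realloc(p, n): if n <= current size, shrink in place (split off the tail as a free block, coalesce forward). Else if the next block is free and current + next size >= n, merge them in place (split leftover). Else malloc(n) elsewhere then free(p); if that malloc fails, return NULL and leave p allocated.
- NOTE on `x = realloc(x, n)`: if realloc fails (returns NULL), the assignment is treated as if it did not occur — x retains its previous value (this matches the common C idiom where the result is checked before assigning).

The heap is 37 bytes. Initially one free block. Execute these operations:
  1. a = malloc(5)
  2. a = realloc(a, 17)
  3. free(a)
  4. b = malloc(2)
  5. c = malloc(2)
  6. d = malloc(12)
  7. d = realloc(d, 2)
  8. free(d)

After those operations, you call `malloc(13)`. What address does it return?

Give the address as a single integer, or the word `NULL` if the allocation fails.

Op 1: a = malloc(5) -> a = 0; heap: [0-4 ALLOC][5-36 FREE]
Op 2: a = realloc(a, 17) -> a = 0; heap: [0-16 ALLOC][17-36 FREE]
Op 3: free(a) -> (freed a); heap: [0-36 FREE]
Op 4: b = malloc(2) -> b = 0; heap: [0-1 ALLOC][2-36 FREE]
Op 5: c = malloc(2) -> c = 2; heap: [0-1 ALLOC][2-3 ALLOC][4-36 FREE]
Op 6: d = malloc(12) -> d = 4; heap: [0-1 ALLOC][2-3 ALLOC][4-15 ALLOC][16-36 FREE]
Op 7: d = realloc(d, 2) -> d = 4; heap: [0-1 ALLOC][2-3 ALLOC][4-5 ALLOC][6-36 FREE]
Op 8: free(d) -> (freed d); heap: [0-1 ALLOC][2-3 ALLOC][4-36 FREE]
malloc(13): first-fit scan over [0-1 ALLOC][2-3 ALLOC][4-36 FREE] -> 4

Answer: 4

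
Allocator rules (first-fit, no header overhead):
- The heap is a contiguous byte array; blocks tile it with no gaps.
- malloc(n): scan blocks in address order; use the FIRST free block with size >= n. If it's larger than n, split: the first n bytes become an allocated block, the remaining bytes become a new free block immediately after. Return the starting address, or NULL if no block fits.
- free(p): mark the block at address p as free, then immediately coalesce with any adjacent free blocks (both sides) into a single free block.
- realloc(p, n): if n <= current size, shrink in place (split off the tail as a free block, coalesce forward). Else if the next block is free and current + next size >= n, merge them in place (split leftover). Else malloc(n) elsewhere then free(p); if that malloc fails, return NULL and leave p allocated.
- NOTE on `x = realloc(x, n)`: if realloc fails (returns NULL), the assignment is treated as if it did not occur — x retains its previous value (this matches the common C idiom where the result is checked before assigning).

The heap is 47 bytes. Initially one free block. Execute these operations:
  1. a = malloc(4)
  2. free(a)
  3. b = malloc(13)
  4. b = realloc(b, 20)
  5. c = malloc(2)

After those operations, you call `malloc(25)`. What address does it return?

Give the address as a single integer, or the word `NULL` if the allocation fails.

Answer: 22

Derivation:
Op 1: a = malloc(4) -> a = 0; heap: [0-3 ALLOC][4-46 FREE]
Op 2: free(a) -> (freed a); heap: [0-46 FREE]
Op 3: b = malloc(13) -> b = 0; heap: [0-12 ALLOC][13-46 FREE]
Op 4: b = realloc(b, 20) -> b = 0; heap: [0-19 ALLOC][20-46 FREE]
Op 5: c = malloc(2) -> c = 20; heap: [0-19 ALLOC][20-21 ALLOC][22-46 FREE]
malloc(25): first-fit scan over [0-19 ALLOC][20-21 ALLOC][22-46 FREE] -> 22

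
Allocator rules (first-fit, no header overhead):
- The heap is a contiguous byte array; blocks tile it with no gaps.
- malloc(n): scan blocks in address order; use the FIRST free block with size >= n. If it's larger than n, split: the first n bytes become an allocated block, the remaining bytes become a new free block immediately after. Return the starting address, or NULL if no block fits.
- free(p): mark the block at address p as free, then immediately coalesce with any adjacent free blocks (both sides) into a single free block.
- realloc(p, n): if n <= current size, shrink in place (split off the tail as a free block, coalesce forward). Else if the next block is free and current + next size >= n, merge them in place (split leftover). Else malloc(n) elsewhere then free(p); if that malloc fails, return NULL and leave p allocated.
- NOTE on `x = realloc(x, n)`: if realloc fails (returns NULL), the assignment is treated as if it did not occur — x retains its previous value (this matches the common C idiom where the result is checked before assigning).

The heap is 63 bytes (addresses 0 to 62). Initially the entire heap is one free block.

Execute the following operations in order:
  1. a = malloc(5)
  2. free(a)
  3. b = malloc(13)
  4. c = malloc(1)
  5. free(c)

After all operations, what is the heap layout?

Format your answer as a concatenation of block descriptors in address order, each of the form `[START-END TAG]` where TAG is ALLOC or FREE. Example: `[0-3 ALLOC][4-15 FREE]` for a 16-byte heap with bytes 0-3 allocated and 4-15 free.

Answer: [0-12 ALLOC][13-62 FREE]

Derivation:
Op 1: a = malloc(5) -> a = 0; heap: [0-4 ALLOC][5-62 FREE]
Op 2: free(a) -> (freed a); heap: [0-62 FREE]
Op 3: b = malloc(13) -> b = 0; heap: [0-12 ALLOC][13-62 FREE]
Op 4: c = malloc(1) -> c = 13; heap: [0-12 ALLOC][13-13 ALLOC][14-62 FREE]
Op 5: free(c) -> (freed c); heap: [0-12 ALLOC][13-62 FREE]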